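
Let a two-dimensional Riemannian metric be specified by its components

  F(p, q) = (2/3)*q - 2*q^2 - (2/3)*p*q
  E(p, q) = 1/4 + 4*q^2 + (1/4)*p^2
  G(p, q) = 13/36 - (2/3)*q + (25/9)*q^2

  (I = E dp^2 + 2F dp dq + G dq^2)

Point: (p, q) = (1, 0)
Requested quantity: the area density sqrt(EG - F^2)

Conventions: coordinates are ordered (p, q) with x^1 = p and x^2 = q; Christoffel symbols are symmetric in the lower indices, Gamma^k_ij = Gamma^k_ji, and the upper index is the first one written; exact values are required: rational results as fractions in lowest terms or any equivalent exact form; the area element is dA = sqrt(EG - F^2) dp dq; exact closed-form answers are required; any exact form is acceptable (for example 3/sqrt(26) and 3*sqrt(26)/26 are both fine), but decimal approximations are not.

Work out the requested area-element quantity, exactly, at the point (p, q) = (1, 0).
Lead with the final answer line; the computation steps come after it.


Answer: sqrt(EG - F^2) = sqrt(26)/12

E = 1/2, F = 0, G = 13/36; EG - F^2 = 13/72


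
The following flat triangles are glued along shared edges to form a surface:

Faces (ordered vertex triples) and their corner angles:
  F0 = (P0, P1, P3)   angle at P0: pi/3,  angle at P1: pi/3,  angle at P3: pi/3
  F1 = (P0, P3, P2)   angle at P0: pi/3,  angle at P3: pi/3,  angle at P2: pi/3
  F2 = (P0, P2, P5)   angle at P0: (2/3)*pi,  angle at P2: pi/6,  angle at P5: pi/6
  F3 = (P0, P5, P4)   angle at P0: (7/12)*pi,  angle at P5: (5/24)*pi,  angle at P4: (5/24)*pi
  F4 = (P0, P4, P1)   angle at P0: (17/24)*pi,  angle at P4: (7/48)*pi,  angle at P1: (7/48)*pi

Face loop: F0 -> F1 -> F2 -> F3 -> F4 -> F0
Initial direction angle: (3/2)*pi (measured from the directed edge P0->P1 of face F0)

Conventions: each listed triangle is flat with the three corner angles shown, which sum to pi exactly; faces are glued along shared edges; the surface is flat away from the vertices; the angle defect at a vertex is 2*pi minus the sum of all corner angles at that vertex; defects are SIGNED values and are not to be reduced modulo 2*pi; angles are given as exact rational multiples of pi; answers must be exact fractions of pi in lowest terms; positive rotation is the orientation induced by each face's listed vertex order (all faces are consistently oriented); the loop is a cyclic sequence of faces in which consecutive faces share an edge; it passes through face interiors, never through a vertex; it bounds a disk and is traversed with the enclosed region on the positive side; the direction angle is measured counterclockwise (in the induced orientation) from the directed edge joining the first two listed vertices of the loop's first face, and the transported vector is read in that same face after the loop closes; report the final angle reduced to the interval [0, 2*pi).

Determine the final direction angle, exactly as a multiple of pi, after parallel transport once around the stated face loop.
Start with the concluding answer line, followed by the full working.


Answer: final direction angle = (7/8)*pi

enclosed vertex P0: corner angles sum to (21/8)*pi, defect = 2*pi - (21/8)*pi = (-5/8)*pi
transport around the loop rotates by the sum of enclosed defects; add to the initial angle mod 2*pi
final angle = (3/2)*pi - (5/8)*pi = (7/8)*pi (mod 2*pi)


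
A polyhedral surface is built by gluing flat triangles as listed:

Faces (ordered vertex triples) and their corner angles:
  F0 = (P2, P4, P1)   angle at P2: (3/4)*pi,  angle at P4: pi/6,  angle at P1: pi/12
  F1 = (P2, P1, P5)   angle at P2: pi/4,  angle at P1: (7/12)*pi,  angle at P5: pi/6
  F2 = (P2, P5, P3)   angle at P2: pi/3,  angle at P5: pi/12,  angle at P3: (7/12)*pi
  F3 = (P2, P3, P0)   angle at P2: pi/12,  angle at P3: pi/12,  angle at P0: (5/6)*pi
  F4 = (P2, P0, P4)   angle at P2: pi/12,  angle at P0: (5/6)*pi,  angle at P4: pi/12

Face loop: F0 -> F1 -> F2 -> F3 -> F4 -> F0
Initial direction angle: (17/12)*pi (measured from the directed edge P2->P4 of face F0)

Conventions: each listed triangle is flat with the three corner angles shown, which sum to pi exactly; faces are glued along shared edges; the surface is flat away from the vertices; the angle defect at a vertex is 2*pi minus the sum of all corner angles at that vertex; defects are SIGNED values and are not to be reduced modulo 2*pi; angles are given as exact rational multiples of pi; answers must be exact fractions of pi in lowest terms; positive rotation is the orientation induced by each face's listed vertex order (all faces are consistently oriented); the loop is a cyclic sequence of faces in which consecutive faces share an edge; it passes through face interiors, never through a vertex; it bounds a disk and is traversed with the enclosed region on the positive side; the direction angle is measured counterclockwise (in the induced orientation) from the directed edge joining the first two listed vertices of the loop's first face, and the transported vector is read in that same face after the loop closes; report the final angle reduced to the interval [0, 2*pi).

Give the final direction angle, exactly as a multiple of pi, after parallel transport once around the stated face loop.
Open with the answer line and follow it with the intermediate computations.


Answer: final direction angle = (23/12)*pi

enclosed vertex P2: corner angles sum to (3/2)*pi, defect = 2*pi - (3/2)*pi = pi/2
the rotation equals the total enclosed defect, so the final angle is initial + defects (mod 2*pi)
final angle = (17/12)*pi + pi/2 = (23/12)*pi (mod 2*pi)


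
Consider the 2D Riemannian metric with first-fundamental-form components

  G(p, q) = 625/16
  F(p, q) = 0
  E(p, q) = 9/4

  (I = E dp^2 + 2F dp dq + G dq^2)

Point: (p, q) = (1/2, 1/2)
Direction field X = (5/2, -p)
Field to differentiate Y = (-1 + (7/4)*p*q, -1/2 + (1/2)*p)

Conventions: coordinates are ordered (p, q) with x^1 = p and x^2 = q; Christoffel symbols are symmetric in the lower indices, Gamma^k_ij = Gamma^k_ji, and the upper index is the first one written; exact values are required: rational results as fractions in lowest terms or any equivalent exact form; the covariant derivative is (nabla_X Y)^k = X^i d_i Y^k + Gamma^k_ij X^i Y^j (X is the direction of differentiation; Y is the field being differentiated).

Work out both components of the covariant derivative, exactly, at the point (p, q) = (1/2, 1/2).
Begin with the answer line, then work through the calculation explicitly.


Answer: (nabla_X Y)^p = 7/4, (nabla_X Y)^q = 5/4

E = 9/4, F = 0, G = 625/16 at the point
E_p = 0, E_q = 0, F_p = 0, F_q = 0, G_p = 0, G_q = 0
EG - F^2 = 5625/64;  g^inv = (64/5625) * [[625/16, 0], [0, 9/4]]
first-kind symbols [ij,l] = (1/2)(d_i g_jl + d_j g_il - d_l g_ij): [pp,p] = E_p/2 = 0, [pp,q] = F_p - E_q/2 = 0, [pq,p] = E_q/2 = 0, [pq,q] = G_p/2 = 0, [qq,p] = F_q - G_p/2 = 0, [qq,q] = G_q/2 = 0
Gamma^p_ij = (G*[ij,p] - F*[ij,q])/(EG - F^2), Gamma^q_ij = (E*[ij,q] - F*[ij,p])/(EG - F^2)
Gamma_ppp = 0, Gamma_ppq = 0, Gamma_pqq = 0, Gamma_qpp = 0, Gamma_qpq = 0, Gamma_qqq = 0
X = (5/2, -1/2), Y = (-9/16, -1/4) at the point


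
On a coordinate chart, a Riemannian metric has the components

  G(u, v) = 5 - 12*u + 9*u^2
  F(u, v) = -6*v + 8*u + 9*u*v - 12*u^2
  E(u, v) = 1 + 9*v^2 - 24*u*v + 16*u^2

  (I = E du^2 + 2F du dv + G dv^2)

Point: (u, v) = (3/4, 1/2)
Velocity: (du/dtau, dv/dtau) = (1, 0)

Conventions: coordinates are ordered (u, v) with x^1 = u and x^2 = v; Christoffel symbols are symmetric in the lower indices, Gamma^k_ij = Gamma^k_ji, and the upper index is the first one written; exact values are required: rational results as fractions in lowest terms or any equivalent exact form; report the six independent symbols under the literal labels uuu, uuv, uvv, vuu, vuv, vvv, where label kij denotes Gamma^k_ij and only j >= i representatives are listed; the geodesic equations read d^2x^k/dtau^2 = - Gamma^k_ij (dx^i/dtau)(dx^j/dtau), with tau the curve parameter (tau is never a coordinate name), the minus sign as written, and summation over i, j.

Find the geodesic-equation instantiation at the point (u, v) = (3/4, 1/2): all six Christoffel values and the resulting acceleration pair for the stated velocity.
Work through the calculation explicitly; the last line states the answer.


E = 13/4, F = -3/8, G = 17/16 at the point
E_u = 12, E_v = -9, F_u = -11/2, F_v = 3/4, G_u = 3/2, G_v = 0
EG - F^2 = 53/16;  g^inv = (16/53) * [[17/16, 3/8], [3/8, 13/4]]
first-kind symbols [ij,l] = (1/2)(d_i g_jl + d_j g_il - d_l g_ij): [uu,u] = E_u/2 = 6, [uu,v] = F_u - E_v/2 = -1, [uv,u] = E_v/2 = -9/2, [uv,v] = G_u/2 = 3/4, [vv,u] = F_v - G_u/2 = 0, [vv,v] = G_v/2 = 0
Gamma^u_ij = (G*[ij,u] - F*[ij,v])/(EG - F^2), Gamma^v_ij = (E*[ij,v] - F*[ij,u])/(EG - F^2)
Gamma_uuu = 96/53, Gamma_uuv = -72/53, Gamma_uvv = 0, Gamma_vuu = -16/53, Gamma_vuv = 12/53, Gamma_vvv = 0
d^2u/dtau^2 = -(Gamma_uuu*(1)^2 + 2*Gamma_uuv*(1)*(0) + Gamma_uvv*(0)^2) = -96/53
d^2v/dtau^2 = -(Gamma_vuu*(1)^2 + 2*Gamma_vuv*(1)*(0) + Gamma_vvv*(0)^2) = 16/53

Answer: Gamma_uuu = 96/53, Gamma_uuv = -72/53, Gamma_uvv = 0, Gamma_vuu = -16/53, Gamma_vuv = 12/53, Gamma_vvv = 0; accelerations (d^2u/dtau^2, d^2v/dtau^2) = (-96/53, 16/53)


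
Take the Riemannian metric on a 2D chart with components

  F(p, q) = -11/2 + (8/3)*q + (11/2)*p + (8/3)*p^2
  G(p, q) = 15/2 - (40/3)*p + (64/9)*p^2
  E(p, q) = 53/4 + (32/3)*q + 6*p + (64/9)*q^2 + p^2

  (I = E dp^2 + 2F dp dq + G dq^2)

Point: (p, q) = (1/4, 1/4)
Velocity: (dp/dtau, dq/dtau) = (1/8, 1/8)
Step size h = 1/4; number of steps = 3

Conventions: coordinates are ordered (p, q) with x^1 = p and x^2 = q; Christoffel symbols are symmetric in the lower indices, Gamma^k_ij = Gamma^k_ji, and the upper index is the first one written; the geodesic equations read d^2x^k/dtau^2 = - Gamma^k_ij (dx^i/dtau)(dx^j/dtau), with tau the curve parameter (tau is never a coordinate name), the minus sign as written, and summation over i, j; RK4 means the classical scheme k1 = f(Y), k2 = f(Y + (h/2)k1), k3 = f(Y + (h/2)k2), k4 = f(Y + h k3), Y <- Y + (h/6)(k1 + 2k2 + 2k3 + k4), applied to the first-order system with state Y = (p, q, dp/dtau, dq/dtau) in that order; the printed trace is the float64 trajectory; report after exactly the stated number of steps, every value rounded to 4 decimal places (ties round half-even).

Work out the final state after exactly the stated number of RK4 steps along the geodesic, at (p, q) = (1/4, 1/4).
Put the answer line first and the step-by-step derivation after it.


Answer: p = 0.3387, q = 0.3501, dp/dtau = 0.1114, dq/dtau = 0.1425

f(Y) = (dp/dtau, dq/dtau, -Gamma^p_ij Y'^i Y'^j, -Gamma^q_ij Y'^i Y'^j) with the Gammas evaluated at the stage position; h = 0.250000; intermediate values shown to 6 dp
step 0: p = 0.2500, q = 0.2500, dp/dtau = 0.1250, dq/dtau = 0.1250
step 1:
  k1: at (p, q) = (0.250000, 0.250000), (dp/dtau, dq/dtau) = (0.125000, 0.125000); Gamma_ppp = 0.195951, Gamma_ppq = 0.232515, Gamma_pqq = 0.485144, Gamma_qpp = 0.079640, Gamma_qpq = -0.894259, Gamma_qqq = 0.346323; k1 = (0.125000, 0.125000, -0.017908, 0.021290)
  k2: at (p, q) = (0.265625, 0.265625), (dp/dtau, dq/dtau) = (0.122761, 0.127661); Gamma_ppp = 0.190228, Gamma_ppq = 0.240459, Gamma_pqq = 0.464259, Gamma_qpp = 0.065526, Gamma_qpq = -0.901806, Gamma_qqq = 0.327118; k2 = (0.122761, 0.127661, -0.017970, 0.021947)
  k3: at (p, q) = (0.265345, 0.265958), (dp/dtau, dq/dtau) = (0.122754, 0.127743); Gamma_ppp = 0.190011, Gamma_ppq = 0.240533, Gamma_pqq = 0.464301, Gamma_qpp = 0.064514, Gamma_qpq = -0.901603, Gamma_qqq = 0.327061; k3 = (0.122754, 0.127743, -0.017983, 0.021967)
  k4: at (p, q) = (0.280688, 0.281936), (dp/dtau, dq/dtau) = (0.120504, 0.130492); Gamma_ppp = 0.184389, Gamma_ppq = 0.248300, Gamma_pqq = 0.444444, Gamma_qpp = 0.048847, Gamma_qpq = -0.909544, Gamma_qqq = 0.308215; k4 = (0.120504, 0.130492, -0.018055, 0.022647)
  Y <- Y + (h/6)(k1 + 2k2 + 2k3 + k4): p = 0.2807, q = 0.2819, dp/dtau = 0.1205, dq/dtau = 0.1305
step 2:
  k1: at (p, q) = (0.280689, 0.281929), (dp/dtau, dq/dtau) = (0.120505, 0.130490); Gamma_ppp = 0.184392, Gamma_ppq = 0.248298, Gamma_pqq = 0.444447, Gamma_qpp = 0.048861, Gamma_qpq = -0.909545, Gamma_qqq = 0.308219; k1 = (0.120505, 0.130490, -0.018054, 0.022647)
  k2: at (p, q) = (0.295752, 0.298240), (dp/dtau, dq/dtau) = (0.118249, 0.133321); Gamma_ppp = 0.178894, Gamma_ppq = 0.255890, Gamma_pqq = 0.425582, Gamma_qpp = 0.031615, Gamma_qpq = -0.917902, Gamma_qqq = 0.289734; k2 = (0.118249, 0.133321, -0.018134, 0.023350)
  k3: at (p, q) = (0.295470, 0.298594), (dp/dtau, dq/dtau) = (0.118239, 0.133409); Gamma_ppp = 0.178686, Gamma_ppq = 0.255955, Gamma_pqq = 0.425620, Gamma_qpp = 0.030538, Gamma_qpq = -0.917708, Gamma_qqq = 0.289689; k3 = (0.118239, 0.133409, -0.018148, 0.023369)
  k4: at (p, q) = (0.310249, 0.315281), (dp/dtau, dq/dtau) = (0.115968, 0.136333); Gamma_ppp = 0.173326, Gamma_ppq = 0.263377, Gamma_pqq = 0.407690, Gamma_qpp = 0.011524, Gamma_qpq = -0.926506, Gamma_qqq = 0.271557; k4 = (0.115968, 0.136333, -0.018237, 0.024094)
  Y <- Y + (h/6)(k1 + 2k2 + 2k3 + k4): p = 0.3102, q = 0.3153, dp/dtau = 0.1160, dq/dtau = 0.1363
step 3:
  k1: at (p, q) = (0.310249, 0.315274), (dp/dtau, dq/dtau) = (0.115970, 0.136331); Gamma_ppp = 0.173330, Gamma_ppq = 0.263375, Gamma_pqq = 0.407693, Gamma_qpp = 0.011540, Gamma_qpq = -0.926507, Gamma_qqq = 0.271561; k1 = (0.115970, 0.136331, -0.018237, 0.024094)
  k2: at (p, q) = (0.324746, 0.332316), (dp/dtau, dq/dtau) = (0.113690, 0.139343); Gamma_ppp = 0.168134, Gamma_ppq = 0.270630, Gamma_pqq = 0.390665, Gamma_qpp = -0.009270, Gamma_qpq = -0.935768, Gamma_qqq = 0.253783; k2 = (0.113690, 0.139343, -0.018333, 0.024841)
  k3: at (p, q) = (0.324461, 0.332692), (dp/dtau, dq/dtau) = (0.113678, 0.139436); Gamma_ppp = 0.167937, Gamma_ppq = 0.270686, Gamma_pqq = 0.390700, Gamma_qpp = -0.010417, Gamma_qpq = -0.935583, Gamma_qqq = 0.253750; k3 = (0.113678, 0.139436, -0.018348, 0.024861)
  k4: at (p, q) = (0.338669, 0.350133), (dp/dtau, dq/dtau) = (0.111383, 0.142546); Gamma_ppp = 0.162923, Gamma_ppq = 0.277779, Gamma_pqq = 0.374522, Gamma_qpp = -0.033232, Gamma_qpq = -0.945334, Gamma_qqq = 0.236319; k4 = (0.111383, 0.142546, -0.018452, 0.025629)
  Y <- Y + (h/6)(k1 + 2k2 + 2k3 + k4): p = 0.3387, q = 0.3501, dp/dtau = 0.1114, dq/dtau = 0.1425


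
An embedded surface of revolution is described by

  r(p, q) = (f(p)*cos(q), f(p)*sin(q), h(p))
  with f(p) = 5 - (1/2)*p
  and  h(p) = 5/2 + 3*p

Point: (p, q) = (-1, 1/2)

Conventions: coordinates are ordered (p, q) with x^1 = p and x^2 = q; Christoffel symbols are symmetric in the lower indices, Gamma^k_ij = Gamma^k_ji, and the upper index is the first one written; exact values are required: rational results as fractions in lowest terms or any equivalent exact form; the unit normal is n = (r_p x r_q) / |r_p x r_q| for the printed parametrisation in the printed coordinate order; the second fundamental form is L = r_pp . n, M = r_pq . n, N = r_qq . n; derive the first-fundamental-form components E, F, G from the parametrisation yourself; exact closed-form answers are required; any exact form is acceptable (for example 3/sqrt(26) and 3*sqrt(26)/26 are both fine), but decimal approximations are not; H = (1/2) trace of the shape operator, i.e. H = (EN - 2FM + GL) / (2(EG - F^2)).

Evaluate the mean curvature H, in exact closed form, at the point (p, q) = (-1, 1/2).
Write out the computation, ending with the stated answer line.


f = 11/2, f' = -1/2, f'' = 0, h' = 3, h'' = 0
E = 37/4, F = 0, G = 121/4; answer radicand W^2 = 37/4
unnormalised second-form numerators: l = 0, m = 0, n = 33/2; L = l/sqrt(37/4), and similarly M = m/sqrt(W^2), N = n/sqrt(W^2)
H = (E*n - 2*F*m + G*l) / (2*(EG - F^2)*sqrt(W^2)); E*n - 2*F*m + G*l = 1221/8, EG - F^2 = 4477/16, so H = (3/11)/sqrt(37/4)

Answer: H = 6*sqrt(37)/407


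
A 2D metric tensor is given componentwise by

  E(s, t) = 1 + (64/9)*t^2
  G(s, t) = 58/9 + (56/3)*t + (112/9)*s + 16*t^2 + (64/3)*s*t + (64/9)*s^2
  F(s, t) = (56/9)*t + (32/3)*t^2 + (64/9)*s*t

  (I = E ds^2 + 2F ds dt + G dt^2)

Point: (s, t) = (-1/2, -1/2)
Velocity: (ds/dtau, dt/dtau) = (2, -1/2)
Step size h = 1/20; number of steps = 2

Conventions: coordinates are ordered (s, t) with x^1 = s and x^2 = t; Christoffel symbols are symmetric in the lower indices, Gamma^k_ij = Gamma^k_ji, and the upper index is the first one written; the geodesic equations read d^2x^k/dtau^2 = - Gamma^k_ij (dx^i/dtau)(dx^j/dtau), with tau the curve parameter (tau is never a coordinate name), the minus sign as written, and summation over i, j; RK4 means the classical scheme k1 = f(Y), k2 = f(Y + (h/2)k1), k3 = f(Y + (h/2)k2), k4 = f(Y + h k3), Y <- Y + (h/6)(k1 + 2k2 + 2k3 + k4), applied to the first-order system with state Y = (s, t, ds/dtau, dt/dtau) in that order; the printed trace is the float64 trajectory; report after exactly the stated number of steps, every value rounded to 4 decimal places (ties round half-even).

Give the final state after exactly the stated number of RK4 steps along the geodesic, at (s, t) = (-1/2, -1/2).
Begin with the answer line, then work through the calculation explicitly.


Answer: s = -0.3082, t = -0.5553, ds/dtau = 1.8320, dt/dtau = -0.6012

f(Y) = (ds/dtau, dt/dtau, -Gamma^s_ij Y'^i Y'^j, -Gamma^t_ij Y'^i Y'^j) with the Gammas evaluated at the stage position; h = 0.050000; intermediate values shown to 6 dp
step 0: s = -0.5000, t = -0.5000, ds/dtau = 2.0000, dt/dtau = -0.5000
step 1:
  k1: at (s, t) = (-0.500000, -0.500000), (ds/dtau, dt/dtau) = (2.000000, -0.500000); Gamma_sss = 0.000000, Gamma_sst = -0.941176, Gamma_stt = -1.411765, Gamma_tss = 0.000000, Gamma_tst = -0.705882, Gamma_ttt = -1.058824; k1 = (2.000000, -0.500000, -1.529412, -1.147059)
  k2: at (s, t) = (-0.450000, -0.512500), (ds/dtau, dt/dtau) = (1.961765, -0.528676); Gamma_sss = 0.000000, Gamma_sst = -0.982845, Gamma_stt = -1.474268, Gamma_tss = 0.000000, Gamma_tst = -0.659225, Gamma_ttt = -0.988838; k2 = (1.961765, -0.528676, -1.626638, -1.091037)
  k3: at (s, t) = (-0.450956, -0.513217), (ds/dtau, dt/dtau) = (1.959334, -0.527276); Gamma_sss = 0.000000, Gamma_sst = -0.980205, Gamma_stt = -1.470307, Gamma_tss = 0.000000, Gamma_tst = -0.660416, Gamma_ttt = -0.990623; k3 = (1.959334, -0.527276, -1.616544, -1.089151)
  k4: at (s, t) = (-0.402033, -0.526364), (ds/dtau, dt/dtau) = (1.919173, -0.554458); Gamma_sss = 0.000000, Gamma_sst = -1.016331, Gamma_stt = -1.524496, Gamma_tss = 0.000000, Gamma_tst = -0.611267, Gamma_ttt = -0.916901; k4 = (1.919173, -0.554458, -1.694289, -1.019022)
  Y <- Y + (h/6)(k1 + 2k2 + 2k3 + k4): s = -0.4020, t = -0.5264, ds/dtau = 1.9191, dt/dtau = -0.5544
step 2:
  k1: at (s, t) = (-0.401989, -0.526386), (ds/dtau, dt/dtau) = (1.919083, -0.554387); Gamma_sss = 0.000000, Gamma_sst = -1.016341, Gamma_stt = -1.524512, Gamma_tss = 0.000000, Gamma_tst = -0.611226, Gamma_ttt = -0.916839; k1 = (1.919083, -0.554387, -1.694049, -1.018799)
  k2: at (s, t) = (-0.354012, -0.540246), (ds/dtau, dt/dtau) = (1.876732, -0.579857); Gamma_sss = 0.000000, Gamma_sst = -1.046518, Gamma_stt = -1.569777, Gamma_tss = 0.000000, Gamma_tst = -0.560563, Gamma_ttt = -0.840845; k2 = (1.876732, -0.579857, -1.749905, -0.937329)
  k3: at (s, t) = (-0.355070, -0.540883), (ds/dtau, dt/dtau) = (1.875335, -0.577820); Gamma_sss = 0.000000, Gamma_sst = -1.043994, Gamma_stt = -1.565991, Gamma_tss = 0.000000, Gamma_tst = -0.562440, Gamma_ttt = -0.843660; k3 = (1.875335, -0.577820, -1.739711, -0.937249)
  k4: at (s, t) = (-0.308222, -0.555277), (ds/dtau, dt/dtau) = (1.832097, -0.601250); Gamma_sss = 0.000000, Gamma_sst = -1.068278, Gamma_stt = -1.602417, Gamma_tss = 0.000000, Gamma_tst = -0.512013, Gamma_ttt = -0.768020; k4 = (1.832097, -0.601250, -1.774243, -0.850374)
  Y <- Y + (h/6)(k1 + 2k2 + 2k3 + k4): s = -0.3082, t = -0.5553, ds/dtau = 1.8320, dt/dtau = -0.6012


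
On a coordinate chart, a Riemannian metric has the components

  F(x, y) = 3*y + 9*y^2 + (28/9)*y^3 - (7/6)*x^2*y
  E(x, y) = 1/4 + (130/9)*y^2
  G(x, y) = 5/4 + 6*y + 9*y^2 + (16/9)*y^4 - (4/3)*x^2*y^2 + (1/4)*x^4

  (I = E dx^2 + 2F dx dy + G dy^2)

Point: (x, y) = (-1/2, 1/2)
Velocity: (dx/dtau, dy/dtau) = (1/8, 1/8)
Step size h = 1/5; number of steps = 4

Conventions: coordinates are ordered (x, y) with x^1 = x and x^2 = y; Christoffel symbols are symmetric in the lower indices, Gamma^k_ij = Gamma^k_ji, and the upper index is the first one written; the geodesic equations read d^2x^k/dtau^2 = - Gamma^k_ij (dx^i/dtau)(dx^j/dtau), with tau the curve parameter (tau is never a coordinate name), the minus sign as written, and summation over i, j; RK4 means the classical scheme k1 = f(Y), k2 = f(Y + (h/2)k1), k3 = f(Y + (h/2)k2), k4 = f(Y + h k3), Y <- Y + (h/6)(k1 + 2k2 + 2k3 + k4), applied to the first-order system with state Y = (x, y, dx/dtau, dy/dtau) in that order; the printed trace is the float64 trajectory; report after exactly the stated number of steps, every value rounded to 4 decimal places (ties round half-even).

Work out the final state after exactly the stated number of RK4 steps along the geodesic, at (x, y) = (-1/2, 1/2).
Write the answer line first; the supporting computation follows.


Answer: x = -0.4850, y = 0.6454, dx/dtau = -0.0689, dy/dtau = 0.2236

f(Y) = (dx/dtau, dy/dtau, -Gamma^x_ij Y'^i Y'^j, -Gamma^y_ij Y'^i Y'^j) with the Gammas evaluated at the stage position; h = 0.200000; intermediate values shown to 6 dp
step 0: x = -0.5000, y = 0.5000, dx/dtau = 0.1250, dy/dtau = 0.1250
step 1:
  k1: at (x, y) = (-0.500000, 0.500000), (dx/dtau, dy/dtau) = (0.125000, 0.125000); Gamma_xxx = 2.844266, Gamma_xxy = 5.025793, Gamma_xyy = 6.452743, Gamma_yxx = -2.750282, Gamma_yxy = -3.051028, Gamma_yyy = -2.749087; k1 = (0.125000, 0.125000, -0.302322, 0.181272)
  k2: at (x, y) = (-0.487500, 0.512500), (dx/dtau, dy/dtau) = (0.094768, 0.143127); Gamma_xxx = 2.904742, Gamma_xxy = 5.040210, Gamma_xyy = 6.442608, Gamma_yxx = -2.811460, Gamma_yxy = -3.106544, Gamma_yyy = -2.816357; k2 = (0.094768, 0.143127, -0.294796, 0.167217)
  k3: at (x, y) = (-0.490523, 0.514313), (dx/dtau, dy/dtau) = (0.095520, 0.141722); Gamma_xxx = 2.903420, Gamma_xxy = 5.031818, Gamma_xyy = 6.427199, Gamma_yxx = -2.812457, Gamma_yxy = -3.106413, Gamma_yyy = -2.815522; k3 = (0.095520, 0.141722, -0.291816, 0.166316)
  k4: at (x, y) = (-0.480896, 0.528344), (dx/dtau, dy/dtau) = (0.066637, 0.158263); Gamma_xxx = 2.962429, Gamma_xxy = 5.040874, Gamma_xyy = 6.408613, Gamma_yxx = -2.874150, Gamma_yxy = -3.161563, Gamma_yyy = -2.881996; k4 = (0.066637, 0.158263, -0.279996, 0.151633)
  Y <- Y + (h/6)(k1 + 2k2 + 2k3 + k4): x = -0.4809, y = 0.5284, dx/dtau = 0.0665, dy/dtau = 0.1583
step 2:
  k1: at (x, y) = (-0.480926, 0.528432), (dx/dtau, dy/dtau) = (0.066482, 0.158332); Gamma_xxx = 2.962609, Gamma_xxy = 5.040740, Gamma_xyy = 6.408249, Gamma_yxx = -2.874387, Gamma_yxy = -3.161754, Gamma_yyy = -2.882216; k1 = (0.066482, 0.158332, -0.279864, 0.151522)
  k2: at (x, y) = (-0.474278, 0.544265), (dx/dtau, dy/dtau) = (0.038496, 0.173485); Gamma_xxx = 3.020835, Gamma_xxy = 5.044658, Gamma_xyy = 6.381351, Gamma_yxx = -2.937314, Gamma_yxy = -3.217263, Gamma_yyy = -2.948904; k2 = (0.038496, 0.173485, -0.263916, 0.136078)
  k3: at (x, y) = (-0.477077, 0.545780), (dx/dtau, dy/dtau) = (0.040090, 0.171940); Gamma_xxx = 3.019189, Gamma_xxy = 5.037673, Gamma_xyy = 6.369185, Gamma_yxx = -2.937607, Gamma_yxy = -3.216715, Gamma_yyy = -2.947840; k3 = (0.040090, 0.171940, -0.262598, 0.136216)
  k4: at (x, y) = (-0.472908, 0.562820), (dx/dtau, dy/dtau) = (0.013962, 0.185576); Gamma_xxx = 3.076236, Gamma_xxy = 5.039193, Gamma_xyy = 6.339752, Gamma_yxx = -3.000592, Gamma_yxy = -3.271990, Gamma_yyy = -3.014471; k4 = (0.013962, 0.185576, -0.245044, 0.121354)
  Y <- Y + (h/6)(k1 + 2k2 + 2k3 + k4): x = -0.4730, y = 0.5629, dx/dtau = 0.0139, dy/dtau = 0.1856
step 3:
  k1: at (x, y) = (-0.473006, 0.562924), (dx/dtau, dy/dtau) = (0.013884, 0.185581); Gamma_xxx = 3.076325, Gamma_xxy = 5.038943, Gamma_xyy = 6.339241, Gamma_yxx = -3.000768, Gamma_yxy = -3.272116, Gamma_yyy = -3.014612; k1 = (0.013884, 0.185581, -0.244886, 0.121265)
  k2: at (x, y) = (-0.471617, 0.581482), (dx/dtau, dy/dtau) = (-0.010605, 0.197708); Gamma_xxx = 3.132632, Gamma_xxy = 5.037836, Gamma_xyy = 6.306578, Gamma_yxx = -3.064377, Gamma_yxy = -3.327715, Gamma_yyy = -3.081934; k2 = (-0.010605, 0.197708, -0.225741, 0.106859)
  k3: at (x, y) = (-0.474066, 0.582695), (dx/dtau, dy/dtau) = (-0.008690, 0.196267); Gamma_xxx = 3.130871, Gamma_xxy = 5.032286, Gamma_xyy = 6.297435, Gamma_yxx = -3.064141, Gamma_yxy = -3.326907, Gamma_yyy = -3.080792; k3 = (-0.008690, 0.196267, -0.225653, 0.107557)
  k4: at (x, y) = (-0.474744, 0.602177), (dx/dtau, dy/dtau) = (-0.031246, 0.207093); Gamma_xxx = 3.186476, Gamma_xxy = 5.031238, Gamma_xyy = 6.266612, Gamma_yxx = -3.127613, Gamma_yxy = -3.382587, Gamma_yyy = -3.148817; k4 = (-0.031246, 0.207093, -0.206756, 0.094321)
  Y <- Y + (h/6)(k1 + 2k2 + 2k3 + k4): x = -0.4749, y = 0.6023, dx/dtau = -0.0313, dy/dtau = 0.2071
step 4:
  k1: at (x, y) = (-0.474871, 0.602278), (dx/dtau, dy/dtau) = (-0.031264, 0.207062); Gamma_xxx = 3.186496, Gamma_xxy = 5.030968, Gamma_xyy = 6.266119, Gamma_yxx = -3.127723, Gamma_yxy = -3.382656, Gamma_yyy = -3.148898; k1 = (-0.031264, 0.207062, -0.206636, 0.094270)
  k2: at (x, y) = (-0.477997, 0.622984), (dx/dtau, dy/dtau) = (-0.051927, 0.216489); Gamma_xxx = 3.241659, Gamma_xxy = 5.029546, Gamma_xyy = 6.236077, Gamma_yxx = -3.191480, Gamma_yxy = -3.438828, Gamma_yyy = -3.218148; k2 = (-0.051927, 0.216489, -0.187929, 0.082116)
  k3: at (x, y) = (-0.480063, 0.623927), (dx/dtau, dy/dtau) = (-0.050056, 0.215273); Gamma_xxx = 3.239918, Gamma_xxy = 5.025227, Gamma_xyy = 6.229355, Gamma_yxx = -3.190895, Gamma_yxy = -3.437884, Gamma_yyy = -3.217004; k3 = (-0.050056, 0.215273, -0.188501, 0.082988)
  k4: at (x, y) = (-0.484882, 0.645333), (dx/dtau, dy/dtau) = (-0.068964, 0.223659); Gamma_xxx = 3.294944, Gamma_xxy = 5.025677, Gamma_xyy = 6.203932, Gamma_yxx = -3.254563, Gamma_yxy = -3.494560, Gamma_yyy = -3.287632; k4 = (-0.068964, 0.223659, -0.170977, 0.072135)
  Y <- Y + (h/6)(k1 + 2k2 + 2k3 + k4): x = -0.4850, y = 0.6454, dx/dtau = -0.0689, dy/dtau = 0.2236


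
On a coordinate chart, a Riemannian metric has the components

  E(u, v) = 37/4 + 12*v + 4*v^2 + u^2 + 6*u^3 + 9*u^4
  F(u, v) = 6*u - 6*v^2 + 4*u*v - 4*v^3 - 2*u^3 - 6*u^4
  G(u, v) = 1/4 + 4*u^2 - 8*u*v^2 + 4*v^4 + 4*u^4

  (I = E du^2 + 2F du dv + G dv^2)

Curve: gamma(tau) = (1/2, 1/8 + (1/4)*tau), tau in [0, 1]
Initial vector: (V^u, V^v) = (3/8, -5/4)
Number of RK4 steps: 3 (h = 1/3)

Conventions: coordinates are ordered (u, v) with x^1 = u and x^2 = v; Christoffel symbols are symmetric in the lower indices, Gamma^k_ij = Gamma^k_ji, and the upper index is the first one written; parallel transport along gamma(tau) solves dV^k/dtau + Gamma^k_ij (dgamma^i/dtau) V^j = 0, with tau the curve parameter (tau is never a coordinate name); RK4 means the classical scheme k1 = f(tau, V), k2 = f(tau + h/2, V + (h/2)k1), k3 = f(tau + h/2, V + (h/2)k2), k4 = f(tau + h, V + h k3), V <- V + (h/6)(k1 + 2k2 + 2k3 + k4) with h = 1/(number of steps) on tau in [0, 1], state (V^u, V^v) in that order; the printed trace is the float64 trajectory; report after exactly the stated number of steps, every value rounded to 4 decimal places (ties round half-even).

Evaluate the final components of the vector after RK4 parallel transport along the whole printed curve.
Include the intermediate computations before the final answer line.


gamma'(tau) = (0, 1/4); f(tau, V)^k = -Gamma^k_ij(gamma(tau)) gamma'^i(tau) V^j; h = 1/3; intermediate values shown to 6 dp
curve data and Christoffel symbols at the stage parameters:
  tau = 0.000000: gamma = (0.500000, 0.125000), gamma' = (0.000000, 0.250000); Gamma_uuu = 1.622250, Gamma_uuv = 0.169459, Gamma_uvv = -0.223355, Gamma_vuu = -5.974131, Gamma_vuv = 1.744818, Gamma_vvv = 0.055091
  tau = 0.166667: gamma = (0.500000, 0.166667), gamma' = (0.000000, 0.250000); Gamma_uuu = 1.575663, Gamma_uuv = 0.171275, Gamma_uvv = -0.249212, Gamma_vuu = -6.088924, Gamma_vuv = 1.764928, Gamma_vvv = -0.000597
  tau = 0.333333: gamma = (0.500000, 0.208333), gamma' = (0.000000, 0.250000); Gamma_uuu = 1.521375, Gamma_uuv = 0.175372, Gamma_uvv = -0.274834, Gamma_vuu = -6.219210, Gamma_vuv = 1.790823, Gamma_vvv = -0.056421
  tau = 0.500000: gamma = (0.500000, 0.250000), gamma' = (0.000000, 0.250000); Gamma_uuu = 1.458858, Gamma_uuv = 0.181863, Gamma_uvv = -0.300469, Gamma_vuu = -6.365209, Gamma_vuv = 1.822585, Gamma_vvv = -0.112676
  tau = 0.666667: gamma = (0.500000, 0.291667), gamma' = (0.000000, 0.250000); Gamma_uuu = 1.387469, Gamma_uuv = 0.190907, Gamma_uvv = -0.326362, Gamma_vuu = -6.527219, Gamma_vuv = 1.860354, Gamma_vvv = -0.169648
  tau = 0.833333: gamma = (0.500000, 0.333333), gamma' = (0.000000, 0.250000); Gamma_uuu = 1.306444, Gamma_uuv = 0.202707, Gamma_uvv = -0.352760, Gamma_vuu = -6.705585, Gamma_vuv = 1.904320, Gamma_vvv = -0.227608
  tau = 1.000000: gamma = (0.500000, 0.375000), gamma' = (0.000000, 0.250000); Gamma_uuu = 1.214899, Gamma_uuv = 0.217520, Gamma_uvv = -0.379919, Gamma_vuu = -6.900659, Gamma_vuv = 1.954714, Gamma_vvv = -0.286813
step 0: V^u = 0.3750, V^v = -1.2500
step 1: k1 = (-0.085685, -0.146361), k2 = (-0.094844, -0.159351), k3 = (-0.094913, -0.158678), k4 = (-0.104574, -0.172103); V <- V + (h/6)(k1 + 2k2 + 2k3 + k4): V^u = 0.3433, V^v = -1.3030
step 2: k1 = (-0.104583, -0.172097), k2 = (-0.114853, -0.186015), k3 = (-0.114949, -0.185301), k4 = (-0.125912, -0.199749); V <- V + (h/6)(k1 + 2k2 + 2k3 + k4): V^u = 0.3050, V^v = -1.3649
step 3: k1 = (-0.125923, -0.199745), k2 = (-0.137704, -0.214779), k3 = (-0.137825, -0.213986), k4 = (-0.150505, -0.229585); V <- V + (h/6)(k1 + 2k2 + 2k3 + k4): V^u = 0.2590, V^v = -1.4364

Answer: V^u = 0.2590, V^v = -1.4364


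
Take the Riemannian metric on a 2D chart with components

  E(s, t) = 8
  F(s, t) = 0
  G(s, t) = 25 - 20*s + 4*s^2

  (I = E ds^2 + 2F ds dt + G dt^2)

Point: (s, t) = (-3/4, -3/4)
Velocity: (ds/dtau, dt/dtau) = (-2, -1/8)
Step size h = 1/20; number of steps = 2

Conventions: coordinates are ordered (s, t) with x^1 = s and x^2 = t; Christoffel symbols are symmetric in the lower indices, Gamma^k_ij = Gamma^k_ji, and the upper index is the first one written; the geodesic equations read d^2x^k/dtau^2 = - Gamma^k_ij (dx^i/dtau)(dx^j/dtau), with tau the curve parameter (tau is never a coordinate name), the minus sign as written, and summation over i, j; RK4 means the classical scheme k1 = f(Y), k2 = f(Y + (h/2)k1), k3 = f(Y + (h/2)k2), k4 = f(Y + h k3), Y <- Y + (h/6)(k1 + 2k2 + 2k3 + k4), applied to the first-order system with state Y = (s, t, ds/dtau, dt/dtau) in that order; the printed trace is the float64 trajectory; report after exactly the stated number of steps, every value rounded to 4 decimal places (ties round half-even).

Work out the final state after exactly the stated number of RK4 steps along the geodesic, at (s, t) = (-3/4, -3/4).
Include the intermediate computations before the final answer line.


f(Y) = (ds/dtau, dt/dtau, -Gamma^s_ij Y'^i Y'^j, -Gamma^t_ij Y'^i Y'^j) with the Gammas evaluated at the stage position; h = 0.050000; intermediate values shown to 6 dp
step 0: s = -0.7500, t = -0.7500, ds/dtau = -2.0000, dt/dtau = -0.1250
step 1:
  k1: at (s, t) = (-0.750000, -0.750000), (ds/dtau, dt/dtau) = (-2.000000, -0.125000); Gamma_sss = 0.000000, Gamma_sst = 0.000000, Gamma_stt = 1.625000, Gamma_tss = 0.000000, Gamma_tst = -0.307692, Gamma_ttt = 0.000000; k1 = (-2.000000, -0.125000, -0.025391, 0.153846)
  k2: at (s, t) = (-0.800000, -0.753125), (ds/dtau, dt/dtau) = (-2.000635, -0.121154); Gamma_sss = 0.000000, Gamma_sst = 0.000000, Gamma_stt = 1.650000, Gamma_tss = 0.000000, Gamma_tst = -0.303030, Gamma_ttt = 0.000000; k2 = (-2.000635, -0.121154, -0.024219, 0.146900)
  k3: at (s, t) = (-0.800016, -0.753029), (ds/dtau, dt/dtau) = (-2.000605, -0.121328); Gamma_sss = 0.000000, Gamma_sst = 0.000000, Gamma_stt = 1.650008, Gamma_tss = 0.000000, Gamma_tst = -0.303029, Gamma_ttt = 0.000000; k3 = (-2.000605, -0.121328, -0.024289, 0.147107)
  k4: at (s, t) = (-0.850030, -0.756066), (ds/dtau, dt/dtau) = (-2.001214, -0.117645); Gamma_sss = 0.000000, Gamma_sst = 0.000000, Gamma_stt = 1.675015, Gamma_tss = 0.000000, Gamma_tst = -0.298505, Gamma_ttt = 0.000000; k4 = (-2.001214, -0.117645, -0.023183, 0.140555)
  Y <- Y + (h/6)(k1 + 2k2 + 2k3 + k4): s = -0.8500, t = -0.7561, ds/dtau = -2.0012, dt/dtau = -0.1176
step 2:
  k1: at (s, t) = (-0.850031, -0.756063), (ds/dtau, dt/dtau) = (-2.001213, -0.117647); Gamma_sss = 0.000000, Gamma_sst = 0.000000, Gamma_stt = 1.675015, Gamma_tss = 0.000000, Gamma_tst = -0.298505, Gamma_ttt = 0.000000; k1 = (-2.001213, -0.117647, -0.023183, 0.140557)
  k2: at (s, t) = (-0.900061, -0.759005), (ds/dtau, dt/dtau) = (-2.001793, -0.114133); Gamma_sss = 0.000000, Gamma_sst = 0.000000, Gamma_stt = 1.700031, Gamma_tss = 0.000000, Gamma_tst = -0.294112, Gamma_ttt = 0.000000; k2 = (-2.001793, -0.114133, -0.022145, 0.134392)
  k3: at (s, t) = (-0.900076, -0.758917), (ds/dtau, dt/dtau) = (-2.001767, -0.114287); Gamma_sss = 0.000000, Gamma_sst = 0.000000, Gamma_stt = 1.700038, Gamma_tss = 0.000000, Gamma_tst = -0.294111, Gamma_ttt = 0.000000; k3 = (-2.001767, -0.114287, -0.022205, 0.134571)
  k4: at (s, t) = (-0.950119, -0.761778), (ds/dtau, dt/dtau) = (-2.002323, -0.110918); Gamma_sss = 0.000000, Gamma_sst = 0.000000, Gamma_stt = 1.725060, Gamma_tss = 0.000000, Gamma_tst = -0.289845, Gamma_ttt = 0.000000; k4 = (-2.002323, -0.110918, -0.021223, 0.128746)
  Y <- Y + (h/6)(k1 + 2k2 + 2k3 + k4): s = -0.9501, t = -0.7618, ds/dtau = -2.0023, dt/dtau = -0.1109

Answer: s = -0.9501, t = -0.7618, ds/dtau = -2.0023, dt/dtau = -0.1109


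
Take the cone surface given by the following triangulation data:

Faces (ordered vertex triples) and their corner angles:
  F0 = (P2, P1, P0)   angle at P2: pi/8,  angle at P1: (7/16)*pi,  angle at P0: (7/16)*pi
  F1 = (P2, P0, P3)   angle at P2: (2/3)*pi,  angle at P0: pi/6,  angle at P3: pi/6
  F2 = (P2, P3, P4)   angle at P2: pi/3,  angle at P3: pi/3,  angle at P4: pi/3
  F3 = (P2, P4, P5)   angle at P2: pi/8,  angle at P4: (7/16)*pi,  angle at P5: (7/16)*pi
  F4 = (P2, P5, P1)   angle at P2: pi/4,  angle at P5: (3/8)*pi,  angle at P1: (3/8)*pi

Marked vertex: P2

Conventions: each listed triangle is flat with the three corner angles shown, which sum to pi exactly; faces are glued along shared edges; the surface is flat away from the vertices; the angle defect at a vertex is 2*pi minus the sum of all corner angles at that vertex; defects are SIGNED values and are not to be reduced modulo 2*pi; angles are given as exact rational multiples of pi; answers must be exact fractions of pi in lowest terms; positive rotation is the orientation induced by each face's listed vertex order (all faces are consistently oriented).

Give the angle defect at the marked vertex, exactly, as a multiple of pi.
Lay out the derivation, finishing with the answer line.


Sum of corner angles at P2: (3/2)*pi
defect = 2*pi - (3/2)*pi

Answer: defect(P2) = pi/2


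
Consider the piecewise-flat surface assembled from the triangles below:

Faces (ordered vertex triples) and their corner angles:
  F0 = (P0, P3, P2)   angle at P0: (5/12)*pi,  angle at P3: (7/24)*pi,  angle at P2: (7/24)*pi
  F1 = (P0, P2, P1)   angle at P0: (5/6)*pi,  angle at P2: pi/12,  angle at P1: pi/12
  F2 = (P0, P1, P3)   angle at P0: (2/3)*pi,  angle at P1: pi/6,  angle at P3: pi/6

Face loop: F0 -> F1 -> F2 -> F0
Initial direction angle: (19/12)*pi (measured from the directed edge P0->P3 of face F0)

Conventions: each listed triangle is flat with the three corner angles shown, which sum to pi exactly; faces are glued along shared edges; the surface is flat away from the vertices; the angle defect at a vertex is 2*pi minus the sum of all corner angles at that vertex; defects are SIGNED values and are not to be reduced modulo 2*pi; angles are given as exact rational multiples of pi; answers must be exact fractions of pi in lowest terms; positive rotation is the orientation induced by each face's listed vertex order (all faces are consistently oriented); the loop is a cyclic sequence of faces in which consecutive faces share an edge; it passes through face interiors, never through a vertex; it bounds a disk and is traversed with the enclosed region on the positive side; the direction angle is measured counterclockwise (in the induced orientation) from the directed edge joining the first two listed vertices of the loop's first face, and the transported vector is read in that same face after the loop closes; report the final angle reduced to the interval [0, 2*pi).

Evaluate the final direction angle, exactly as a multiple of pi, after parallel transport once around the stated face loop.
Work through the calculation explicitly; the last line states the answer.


enclosed vertex P0: corner angles sum to (23/12)*pi, defect = 2*pi - (23/12)*pi = pi/12
final direction = starting direction + enclosed defect total, reduced mod 2*pi (induced orientation)
final angle = (19/12)*pi + pi/12 = (5/3)*pi (mod 2*pi)

Answer: final direction angle = (5/3)*pi


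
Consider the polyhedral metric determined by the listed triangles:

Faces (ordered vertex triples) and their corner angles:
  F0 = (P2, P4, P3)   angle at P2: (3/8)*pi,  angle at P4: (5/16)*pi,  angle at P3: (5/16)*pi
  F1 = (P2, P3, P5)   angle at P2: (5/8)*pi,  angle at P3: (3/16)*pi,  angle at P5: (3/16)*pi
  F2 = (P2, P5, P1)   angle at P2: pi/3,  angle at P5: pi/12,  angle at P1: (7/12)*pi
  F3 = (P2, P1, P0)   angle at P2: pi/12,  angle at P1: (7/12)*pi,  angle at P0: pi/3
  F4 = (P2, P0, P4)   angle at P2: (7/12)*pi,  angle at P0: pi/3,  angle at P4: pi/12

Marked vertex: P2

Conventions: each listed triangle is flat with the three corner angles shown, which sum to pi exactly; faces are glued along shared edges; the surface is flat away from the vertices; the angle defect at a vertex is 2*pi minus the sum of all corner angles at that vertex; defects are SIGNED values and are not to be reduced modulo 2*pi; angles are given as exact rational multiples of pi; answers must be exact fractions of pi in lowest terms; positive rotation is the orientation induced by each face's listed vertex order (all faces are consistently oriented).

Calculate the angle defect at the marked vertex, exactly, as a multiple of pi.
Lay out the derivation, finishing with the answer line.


Sum of corner angles at P2: 2*pi
defect = 2*pi - 2*pi

Answer: defect(P2) = 0


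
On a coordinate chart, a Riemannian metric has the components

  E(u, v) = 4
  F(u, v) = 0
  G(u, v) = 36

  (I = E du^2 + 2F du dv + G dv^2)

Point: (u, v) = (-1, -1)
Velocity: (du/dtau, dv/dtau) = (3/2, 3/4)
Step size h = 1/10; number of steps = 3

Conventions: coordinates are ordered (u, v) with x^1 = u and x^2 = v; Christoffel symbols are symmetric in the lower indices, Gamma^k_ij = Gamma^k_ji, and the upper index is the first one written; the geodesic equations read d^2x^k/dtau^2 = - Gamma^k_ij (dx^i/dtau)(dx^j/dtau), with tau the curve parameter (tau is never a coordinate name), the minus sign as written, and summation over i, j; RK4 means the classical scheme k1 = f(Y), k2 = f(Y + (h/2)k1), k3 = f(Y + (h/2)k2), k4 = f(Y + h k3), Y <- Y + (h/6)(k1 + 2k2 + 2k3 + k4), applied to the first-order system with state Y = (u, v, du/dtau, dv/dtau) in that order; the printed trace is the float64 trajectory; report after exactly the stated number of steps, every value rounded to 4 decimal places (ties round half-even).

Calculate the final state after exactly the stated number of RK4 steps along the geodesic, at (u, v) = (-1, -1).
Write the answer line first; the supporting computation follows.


Answer: u = -0.5500, v = -0.7750, du/dtau = 1.5000, dv/dtau = 0.7500

f(Y) = (du/dtau, dv/dtau, -Gamma^u_ij Y'^i Y'^j, -Gamma^v_ij Y'^i Y'^j) with the Gammas evaluated at the stage position; h = 0.100000; intermediate values shown to 6 dp
step 0: u = -1.0000, v = -1.0000, du/dtau = 1.5000, dv/dtau = 0.7500
step 1:
  k1: at (u, v) = (-1.000000, -1.000000), (du/dtau, dv/dtau) = (1.500000, 0.750000); Gamma_uuu = 0.000000, Gamma_uuv = 0.000000, Gamma_uvv = 0.000000, Gamma_vuu = 0.000000, Gamma_vuv = 0.000000, Gamma_vvv = 0.000000; k1 = (1.500000, 0.750000, 0.000000, 0.000000)
  k2: at (u, v) = (-0.925000, -0.962500), (du/dtau, dv/dtau) = (1.500000, 0.750000); Gamma_uuu = 0.000000, Gamma_uuv = 0.000000, Gamma_uvv = 0.000000, Gamma_vuu = 0.000000, Gamma_vuv = 0.000000, Gamma_vvv = 0.000000; k2 = (1.500000, 0.750000, 0.000000, 0.000000)
  k3: at (u, v) = (-0.925000, -0.962500), (du/dtau, dv/dtau) = (1.500000, 0.750000); Gamma_uuu = 0.000000, Gamma_uuv = 0.000000, Gamma_uvv = 0.000000, Gamma_vuu = 0.000000, Gamma_vuv = 0.000000, Gamma_vvv = 0.000000; k3 = (1.500000, 0.750000, 0.000000, 0.000000)
  k4: at (u, v) = (-0.850000, -0.925000), (du/dtau, dv/dtau) = (1.500000, 0.750000); Gamma_uuu = 0.000000, Gamma_uuv = 0.000000, Gamma_uvv = 0.000000, Gamma_vuu = 0.000000, Gamma_vuv = 0.000000, Gamma_vvv = 0.000000; k4 = (1.500000, 0.750000, 0.000000, 0.000000)
  Y <- Y + (h/6)(k1 + 2k2 + 2k3 + k4): u = -0.8500, v = -0.9250, du/dtau = 1.5000, dv/dtau = 0.7500
step 2:
  k1: at (u, v) = (-0.850000, -0.925000), (du/dtau, dv/dtau) = (1.500000, 0.750000); Gamma_uuu = 0.000000, Gamma_uuv = 0.000000, Gamma_uvv = 0.000000, Gamma_vuu = 0.000000, Gamma_vuv = 0.000000, Gamma_vvv = 0.000000; k1 = (1.500000, 0.750000, 0.000000, 0.000000)
  k2: at (u, v) = (-0.775000, -0.887500), (du/dtau, dv/dtau) = (1.500000, 0.750000); Gamma_uuu = 0.000000, Gamma_uuv = 0.000000, Gamma_uvv = 0.000000, Gamma_vuu = 0.000000, Gamma_vuv = 0.000000, Gamma_vvv = 0.000000; k2 = (1.500000, 0.750000, 0.000000, 0.000000)
  k3: at (u, v) = (-0.775000, -0.887500), (du/dtau, dv/dtau) = (1.500000, 0.750000); Gamma_uuu = 0.000000, Gamma_uuv = 0.000000, Gamma_uvv = 0.000000, Gamma_vuu = 0.000000, Gamma_vuv = 0.000000, Gamma_vvv = 0.000000; k3 = (1.500000, 0.750000, 0.000000, 0.000000)
  k4: at (u, v) = (-0.700000, -0.850000), (du/dtau, dv/dtau) = (1.500000, 0.750000); Gamma_uuu = 0.000000, Gamma_uuv = 0.000000, Gamma_uvv = 0.000000, Gamma_vuu = 0.000000, Gamma_vuv = 0.000000, Gamma_vvv = 0.000000; k4 = (1.500000, 0.750000, 0.000000, 0.000000)
  Y <- Y + (h/6)(k1 + 2k2 + 2k3 + k4): u = -0.7000, v = -0.8500, du/dtau = 1.5000, dv/dtau = 0.7500
step 3:
  k1: at (u, v) = (-0.700000, -0.850000), (du/dtau, dv/dtau) = (1.500000, 0.750000); Gamma_uuu = 0.000000, Gamma_uuv = 0.000000, Gamma_uvv = 0.000000, Gamma_vuu = 0.000000, Gamma_vuv = 0.000000, Gamma_vvv = 0.000000; k1 = (1.500000, 0.750000, 0.000000, 0.000000)
  k2: at (u, v) = (-0.625000, -0.812500), (du/dtau, dv/dtau) = (1.500000, 0.750000); Gamma_uuu = 0.000000, Gamma_uuv = 0.000000, Gamma_uvv = 0.000000, Gamma_vuu = 0.000000, Gamma_vuv = 0.000000, Gamma_vvv = 0.000000; k2 = (1.500000, 0.750000, 0.000000, 0.000000)
  k3: at (u, v) = (-0.625000, -0.812500), (du/dtau, dv/dtau) = (1.500000, 0.750000); Gamma_uuu = 0.000000, Gamma_uuv = 0.000000, Gamma_uvv = 0.000000, Gamma_vuu = 0.000000, Gamma_vuv = 0.000000, Gamma_vvv = 0.000000; k3 = (1.500000, 0.750000, 0.000000, 0.000000)
  k4: at (u, v) = (-0.550000, -0.775000), (du/dtau, dv/dtau) = (1.500000, 0.750000); Gamma_uuu = 0.000000, Gamma_uuv = 0.000000, Gamma_uvv = 0.000000, Gamma_vuu = 0.000000, Gamma_vuv = 0.000000, Gamma_vvv = 0.000000; k4 = (1.500000, 0.750000, 0.000000, 0.000000)
  Y <- Y + (h/6)(k1 + 2k2 + 2k3 + k4): u = -0.5500, v = -0.7750, du/dtau = 1.5000, dv/dtau = 0.7500
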